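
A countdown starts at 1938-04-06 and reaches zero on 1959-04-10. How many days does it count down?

7674

Apr 6, 1938 → Apr 6, 1939: 365 days.
Apr 6, 1939 → Apr 6, 1940: 366 days (Feb 29, 1940 is in that span).
Apr 6, 1940 → Apr 6, 1941: 365 days.
Apr 6, 1941 → Apr 6, 1942: 365 days.
Apr 6, 1942 → Apr 6, 1943: 365 days.
Apr 6, 1943 → Apr 6, 1944: 366 days (Feb 29, 1944 is in that span).
Apr 6, 1944 → Apr 6, 1945: 365 days.
Apr 6, 1945 → Apr 6, 1946: 365 days.
Apr 6, 1946 → Apr 6, 1947: 365 days.
Apr 6, 1947 → Apr 6, 1948: 366 days (Feb 29, 1948 is in that span).
Apr 6, 1948 → Apr 6, 1949: 365 days.
Apr 6, 1949 → Apr 6, 1950: 365 days.
Apr 6, 1950 → Apr 6, 1951: 365 days.
Apr 6, 1951 → Apr 6, 1952: 366 days (Feb 29, 1952 is in that span).
Apr 6, 1952 → Apr 6, 1953: 365 days.
Apr 6, 1953 → Apr 6, 1954: 365 days.
Apr 6, 1954 → Apr 6, 1955: 365 days.
Apr 6, 1955 → Apr 6, 1956: 366 days (Feb 29, 1956 is in that span).
Apr 6, 1956 → Apr 6, 1957: 365 days.
Apr 6, 1957 → Apr 6, 1958: 365 days.
Apr 6, 1958 → May 6, 1958: 30 days (April has 30).
May 6, 1958 → Jun 6, 1958: 31 days (May has 31).
Jun 6, 1958 → Jul 6, 1958: 30 days (June has 30).
Jul 6, 1958 → Aug 6, 1958: 31 days (July has 31).
Aug 6, 1958 → Sep 6, 1958: 31 days (August has 31).
Sep 6, 1958 → Oct 6, 1958: 30 days (September has 30).
Oct 6, 1958 → Nov 6, 1958: 31 days (October has 31).
Nov 6, 1958 → Dec 6, 1958: 30 days (November has 30).
Dec 6, 1958 → Jan 6, 1959: 31 days (December has 31).
Jan 6, 1959 → Feb 6, 1959: 31 days (January has 31).
Feb 6, 1959 → Mar 6, 1959: 28 days (February has 28).
Mar 6, 1959 → Apr 6, 1959: 31 days (March has 31).
Apr 6, 1959 → Apr 10, 1959: 4 days.
Total: 7674 days.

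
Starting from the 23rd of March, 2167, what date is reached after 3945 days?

January 9, 2178

+366 (one year; includes Feb 29, 2168) → Mar 23, 2168 (3579 left).
+365 (one year) → Mar 23, 2169 (3214 left).
+365 (one year) → Mar 23, 2170 (2849 left).
+365 (one year) → Mar 23, 2171 (2484 left).
+366 (one year; includes Feb 29, 2172) → Mar 23, 2172 (2118 left).
+365 (one year) → Mar 23, 2173 (1753 left).
+365 (one year) → Mar 23, 2174 (1388 left).
+365 (one year) → Mar 23, 2175 (1023 left).
+366 (one year; includes Feb 29, 2176) → Mar 23, 2176 (657 left).
+365 (one year) → Mar 23, 2177 (292 left).
Mar has 31 days: +9 → Apr 1, 2177 (283 left).
Apr has 30 days: +30 → May 1, 2177 (253 left).
May has 31 days: +31 → Jun 1, 2177 (222 left).
Jun has 30 days: +30 → Jul 1, 2177 (192 left).
Jul has 31 days: +31 → Aug 1, 2177 (161 left).
Aug has 31 days: +31 → Sep 1, 2177 (130 left).
Sep has 30 days: +30 → Oct 1, 2177 (100 left).
Oct has 31 days: +31 → Nov 1, 2177 (69 left).
Nov has 30 days: +30 → Dec 1, 2177 (39 left).
Dec has 31 days: +31 → Jan 1, 2178 (8 left).
+8 → Jan 9, 2178.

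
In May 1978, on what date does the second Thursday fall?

May 11, 1978

May 1, 1978 is a Monday.
The first Thursday is therefore May 4 (3 days later).
The second Thursday is 4 + 1×7 = May 11.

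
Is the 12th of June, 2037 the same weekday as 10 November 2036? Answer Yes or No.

From Nov 10, 2036 to Jun 12, 2037 is 214 days.
214 mod 7 = 4, so they are different weekdays.
(Nov 10, 2036 is a Monday; Jun 12, 2037 is a Friday.)

No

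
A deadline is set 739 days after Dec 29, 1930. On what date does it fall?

January 6, 1933

+365 (one year) → Dec 29, 1931 (374 left).
Dec has 31 days: +3 → Jan 1, 1932 (371 left).
Jan has 31 days: +31 → Feb 1, 1932 (340 left).
Feb has 29 days: +29 → Mar 1, 1932 (311 left).
Mar has 31 days: +31 → Apr 1, 1932 (280 left).
Apr has 30 days: +30 → May 1, 1932 (250 left).
May has 31 days: +31 → Jun 1, 1932 (219 left).
Jun has 30 days: +30 → Jul 1, 1932 (189 left).
Jul has 31 days: +31 → Aug 1, 1932 (158 left).
Aug has 31 days: +31 → Sep 1, 1932 (127 left).
Sep has 30 days: +30 → Oct 1, 1932 (97 left).
Oct has 31 days: +31 → Nov 1, 1932 (66 left).
Nov has 30 days: +30 → Dec 1, 1932 (36 left).
Dec has 31 days: +31 → Jan 1, 1933 (5 left).
+5 → Jan 6, 1933.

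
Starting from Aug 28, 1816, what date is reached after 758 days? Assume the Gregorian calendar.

+365 (one year) → Aug 28, 1817 (393 left).
Aug has 31 days: +4 → Sep 1, 1817 (389 left).
Sep has 30 days: +30 → Oct 1, 1817 (359 left).
Oct has 31 days: +31 → Nov 1, 1817 (328 left).
Nov has 30 days: +30 → Dec 1, 1817 (298 left).
Dec has 31 days: +31 → Jan 1, 1818 (267 left).
Jan has 31 days: +31 → Feb 1, 1818 (236 left).
Feb has 28 days: +28 → Mar 1, 1818 (208 left).
Mar has 31 days: +31 → Apr 1, 1818 (177 left).
Apr has 30 days: +30 → May 1, 1818 (147 left).
May has 31 days: +31 → Jun 1, 1818 (116 left).
Jun has 30 days: +30 → Jul 1, 1818 (86 left).
Jul has 31 days: +31 → Aug 1, 1818 (55 left).
Aug has 31 days: +31 → Sep 1, 1818 (24 left).
+24 → Sep 25, 1818.

September 25, 1818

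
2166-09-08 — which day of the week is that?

January 1, 2166 is a Wednesday.
Jan 1, 2166 → Feb 1, 2166: 31 days (January has 31).
Feb 1, 2166 → Mar 1, 2166: 28 days (February has 28).
Mar 1, 2166 → Apr 1, 2166: 31 days (March has 31).
Apr 1, 2166 → May 1, 2166: 30 days (April has 30).
May 1, 2166 → Jun 1, 2166: 31 days (May has 31).
Jun 1, 2166 → Jul 1, 2166: 30 days (June has 30).
Jul 1, 2166 → Aug 1, 2166: 31 days (July has 31).
Aug 1, 2166 → Sep 1, 2166: 31 days (August has 31).
Sep 1, 2166 → Sep 8, 2166: 7 days.
Total: 250 days.
250 mod 7 = 5, so Wednesday + 5 = Monday.

Monday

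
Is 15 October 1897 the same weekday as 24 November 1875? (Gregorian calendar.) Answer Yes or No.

No

From Nov 24, 1875 to Oct 15, 1897 is 7996 days.
7996 mod 7 = 2, so they are different weekdays.
(Nov 24, 1875 is a Wednesday; Oct 15, 1897 is a Friday.)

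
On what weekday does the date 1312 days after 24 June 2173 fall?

Sunday

Jun 24, 2173 is a Thursday.
1312 mod 7 = 3, so 1312 days after a Thursday is Thursday + 3 = Sunday.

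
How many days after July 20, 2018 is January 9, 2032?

4921

Jul 20, 2018 → Jul 20, 2019: 365 days.
Jul 20, 2019 → Jul 20, 2020: 366 days (Feb 29, 2020 is in that span).
Jul 20, 2020 → Jul 20, 2021: 365 days.
Jul 20, 2021 → Jul 20, 2022: 365 days.
Jul 20, 2022 → Jul 20, 2023: 365 days.
Jul 20, 2023 → Jul 20, 2024: 366 days (Feb 29, 2024 is in that span).
Jul 20, 2024 → Jul 20, 2025: 365 days.
Jul 20, 2025 → Jul 20, 2026: 365 days.
Jul 20, 2026 → Jul 20, 2027: 365 days.
Jul 20, 2027 → Jul 20, 2028: 366 days (Feb 29, 2028 is in that span).
Jul 20, 2028 → Jul 20, 2029: 365 days.
Jul 20, 2029 → Jul 20, 2030: 365 days.
Jul 20, 2030 → Jul 20, 2031: 365 days.
Jul 20, 2031 → Aug 20, 2031: 31 days (July has 31).
Aug 20, 2031 → Sep 20, 2031: 31 days (August has 31).
Sep 20, 2031 → Oct 20, 2031: 30 days (September has 30).
Oct 20, 2031 → Nov 20, 2031: 31 days (October has 31).
Nov 20, 2031 → Dec 20, 2031: 30 days (November has 30).
Dec 20, 2031 → Jan 9, 2032: 20 days.
Total: 4921 days.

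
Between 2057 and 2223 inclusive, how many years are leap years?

39

Multiples of 4 in [2057,2223]: 41.
Of those, multiples of 100: 2 (not leap unless ÷400).
Multiples of 400: 0.
Leap years = 41 − 2 + 0 = 39.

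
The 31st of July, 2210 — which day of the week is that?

Tuesday

Doomsday rule: the anchor day for the 2200s is Friday. For year 10: 10÷12 = 0 r 10, and 10÷4 = 2, so 0+10+2 = 12.
Friday + 12 ≡ Wednesday — that's 2210's doomsday.
In July the doomsday date is Jul 11.
Jul 31 is 20 days after Jul 11; 20 mod 7 = 6, so Wednesday + 6 = Tuesday.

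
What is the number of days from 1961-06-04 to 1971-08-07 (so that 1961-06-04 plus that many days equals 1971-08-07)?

Jun 4, 1961 → Jun 4, 1962: 365 days.
Jun 4, 1962 → Jun 4, 1963: 365 days.
Jun 4, 1963 → Jun 4, 1964: 366 days (Feb 29, 1964 is in that span).
Jun 4, 1964 → Jun 4, 1965: 365 days.
Jun 4, 1965 → Jun 4, 1966: 365 days.
Jun 4, 1966 → Jun 4, 1967: 365 days.
Jun 4, 1967 → Jun 4, 1968: 366 days (Feb 29, 1968 is in that span).
Jun 4, 1968 → Jun 4, 1969: 365 days.
Jun 4, 1969 → Jun 4, 1970: 365 days.
Jun 4, 1970 → Jun 4, 1971: 365 days.
Jun 4, 1971 → Jul 4, 1971: 30 days (June has 30).
Jul 4, 1971 → Aug 4, 1971: 31 days (July has 31).
Aug 4, 1971 → Aug 7, 1971: 3 days.
Total: 3716 days.

3716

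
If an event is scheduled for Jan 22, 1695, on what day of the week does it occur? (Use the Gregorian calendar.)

Saturday

Doomsday rule: the anchor day for the 1600s is Tuesday. For year 95: 95÷12 = 7 r 11, and 11÷4 = 2, so 7+11+2 = 20.
Tuesday + 20 ≡ Monday — that's 1695's doomsday.
In January the doomsday date is Jan 3 (1695 is not a leap year).
Jan 22 is 19 days after Jan 3; 19 mod 7 = 5, so Monday + 5 = Saturday.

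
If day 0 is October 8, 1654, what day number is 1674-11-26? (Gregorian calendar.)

Oct 8, 1654 → Oct 8, 1655: 365 days.
Oct 8, 1655 → Oct 8, 1656: 366 days (Feb 29, 1656 is in that span).
Oct 8, 1656 → Oct 8, 1657: 365 days.
Oct 8, 1657 → Oct 8, 1658: 365 days.
Oct 8, 1658 → Oct 8, 1659: 365 days.
Oct 8, 1659 → Oct 8, 1660: 366 days (Feb 29, 1660 is in that span).
Oct 8, 1660 → Oct 8, 1661: 365 days.
Oct 8, 1661 → Oct 8, 1662: 365 days.
Oct 8, 1662 → Oct 8, 1663: 365 days.
Oct 8, 1663 → Oct 8, 1664: 366 days (Feb 29, 1664 is in that span).
Oct 8, 1664 → Oct 8, 1665: 365 days.
Oct 8, 1665 → Oct 8, 1666: 365 days.
Oct 8, 1666 → Oct 8, 1667: 365 days.
Oct 8, 1667 → Oct 8, 1668: 366 days (Feb 29, 1668 is in that span).
Oct 8, 1668 → Oct 8, 1669: 365 days.
Oct 8, 1669 → Oct 8, 1670: 365 days.
Oct 8, 1670 → Oct 8, 1671: 365 days.
Oct 8, 1671 → Oct 8, 1672: 366 days (Feb 29, 1672 is in that span).
Oct 8, 1672 → Oct 8, 1673: 365 days.
Oct 8, 1673 → Oct 8, 1674: 365 days.
Oct 8, 1674 → Nov 8, 1674: 31 days (October has 31).
Nov 8, 1674 → Nov 26, 1674: 18 days.
Total: 7354 days.

7354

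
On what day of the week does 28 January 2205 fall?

Doomsday rule: the anchor day for the 2200s is Friday. For year 05: 5÷12 = 0 r 5, and 5÷4 = 1, so 0+5+1 = 6.
Friday + 6 ≡ Thursday — that's 2205's doomsday.
In January the doomsday date is Jan 3 (2205 is not a leap year).
Jan 28 is 25 days after Jan 3; 25 mod 7 = 4, so Thursday + 4 = Monday.

Monday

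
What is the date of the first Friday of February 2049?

February 1, 2049 is a Monday.
The first Friday is therefore February 5 (4 days later).

February 5, 2049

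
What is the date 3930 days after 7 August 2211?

+366 (one year; includes Feb 29, 2212) → Aug 7, 2212 (3564 left).
+365 (one year) → Aug 7, 2213 (3199 left).
+365 (one year) → Aug 7, 2214 (2834 left).
+365 (one year) → Aug 7, 2215 (2469 left).
+366 (one year; includes Feb 29, 2216) → Aug 7, 2216 (2103 left).
+365 (one year) → Aug 7, 2217 (1738 left).
+365 (one year) → Aug 7, 2218 (1373 left).
+365 (one year) → Aug 7, 2219 (1008 left).
+366 (one year; includes Feb 29, 2220) → Aug 7, 2220 (642 left).
+365 (one year) → Aug 7, 2221 (277 left).
Aug has 31 days: +25 → Sep 1, 2221 (252 left).
Sep has 30 days: +30 → Oct 1, 2221 (222 left).
Oct has 31 days: +31 → Nov 1, 2221 (191 left).
Nov has 30 days: +30 → Dec 1, 2221 (161 left).
Dec has 31 days: +31 → Jan 1, 2222 (130 left).
Jan has 31 days: +31 → Feb 1, 2222 (99 left).
Feb has 28 days: +28 → Mar 1, 2222 (71 left).
Mar has 31 days: +31 → Apr 1, 2222 (40 left).
Apr has 30 days: +30 → May 1, 2222 (10 left).
+10 → May 11, 2222.

May 11, 2222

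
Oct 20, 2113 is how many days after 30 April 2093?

7477

Apr 30, 2093 → Apr 30, 2094: 365 days.
Apr 30, 2094 → Apr 30, 2095: 365 days.
Apr 30, 2095 → Apr 30, 2096: 366 days (Feb 29, 2096 is in that span).
Apr 30, 2096 → Apr 30, 2097: 365 days.
Apr 30, 2097 → Apr 30, 2098: 365 days.
Apr 30, 2098 → Apr 30, 2099: 365 days.
Apr 30, 2099 → Apr 30, 2100: 365 days.
Apr 30, 2100 → Apr 30, 2101: 365 days.
Apr 30, 2101 → Apr 30, 2102: 365 days.
Apr 30, 2102 → Apr 30, 2103: 365 days.
Apr 30, 2103 → Apr 30, 2104: 366 days (Feb 29, 2104 is in that span).
Apr 30, 2104 → Apr 30, 2105: 365 days.
Apr 30, 2105 → Apr 30, 2106: 365 days.
Apr 30, 2106 → Apr 30, 2107: 365 days.
Apr 30, 2107 → Apr 30, 2108: 366 days (Feb 29, 2108 is in that span).
Apr 30, 2108 → Apr 30, 2109: 365 days.
Apr 30, 2109 → Apr 30, 2110: 365 days.
Apr 30, 2110 → Apr 30, 2111: 365 days.
Apr 30, 2111 → Apr 30, 2112: 366 days (Feb 29, 2112 is in that span).
Apr 30, 2112 → Apr 30, 2113: 365 days.
Apr 30, 2113 → May 30, 2113: 30 days (April has 30).
May 30, 2113 → Jun 30, 2113: 31 days (May has 31).
Jun 30, 2113 → Jul 30, 2113: 30 days (June has 30).
Jul 30, 2113 → Aug 30, 2113: 31 days (July has 31).
Aug 30, 2113 → Sep 30, 2113: 31 days (August has 31).
Sep 30, 2113 → Oct 20, 2113: 20 days.
Total: 7477 days.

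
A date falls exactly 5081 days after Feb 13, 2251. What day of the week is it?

Wednesday

Feb 13, 2251 is a Thursday.
5081 mod 7 = 6, so 5081 days after a Thursday is Thursday + 6 = Wednesday.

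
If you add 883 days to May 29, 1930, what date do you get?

+365 (one year) → May 29, 1931 (518 left).
+366 (one year; includes Feb 29, 1932) → May 29, 1932 (152 left).
May has 31 days: +3 → Jun 1, 1932 (149 left).
Jun has 30 days: +30 → Jul 1, 1932 (119 left).
Jul has 31 days: +31 → Aug 1, 1932 (88 left).
Aug has 31 days: +31 → Sep 1, 1932 (57 left).
Sep has 30 days: +30 → Oct 1, 1932 (27 left).
+27 → Oct 28, 1932.

October 28, 1932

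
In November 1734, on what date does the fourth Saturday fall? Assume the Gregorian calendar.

November 1, 1734 is a Monday.
The first Saturday is therefore November 6 (5 days later).
The fourth Saturday is 6 + 3×7 = November 27.

November 27, 1734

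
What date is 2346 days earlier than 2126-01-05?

August 4, 2119

−365 (one year) → Jan 5, 2125 (1981 left).
−366 (one year; includes Feb 29, 2124) → Jan 5, 2124 (1615 left).
−365 (one year) → Jan 5, 2123 (1250 left).
−365 (one year) → Jan 5, 2122 (885 left).
−365 (one year) → Jan 5, 2121 (520 left).
−366 (one year; includes Feb 29, 2120) → Jan 5, 2120 (154 left).
−5 → Dec 31, 2119 (end of Dec, 31 days; 149 left).
−31 → Nov 30, 2119 (end of Nov, 30 days; 118 left).
−30 → Oct 31, 2119 (end of Oct, 31 days; 88 left).
−31 → Sep 30, 2119 (end of Sep, 30 days; 57 left).
−30 → Aug 31, 2119 (end of Aug, 31 days; 27 left).
−27 → Aug 4, 2119.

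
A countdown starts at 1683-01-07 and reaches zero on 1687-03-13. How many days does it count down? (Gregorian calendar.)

Jan 7, 1683 → Jan 7, 1684: 365 days.
Jan 7, 1684 → Jan 7, 1685: 366 days (Feb 29, 1684 is in that span).
Jan 7, 1685 → Jan 7, 1686: 365 days.
Jan 7, 1686 → Jan 7, 1687: 365 days.
Jan 7, 1687 → Feb 7, 1687: 31 days (January has 31).
Feb 7, 1687 → Mar 7, 1687: 28 days (February has 28).
Mar 7, 1687 → Mar 13, 1687: 6 days.
Total: 1526 days.

1526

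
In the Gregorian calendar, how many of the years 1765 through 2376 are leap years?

148

Multiples of 4 in [1765,2376]: 153.
Of those, multiples of 100: 6 (not leap unless ÷400).
Multiples of 400: 1.
Leap years = 153 − 6 + 1 = 148.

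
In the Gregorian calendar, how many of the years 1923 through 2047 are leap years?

Multiples of 4 in [1923,2047]: 31.
Of those, multiples of 100: 1 (not leap unless ÷400).
Multiples of 400: 1.
Leap years = 31 − 1 + 1 = 31.

31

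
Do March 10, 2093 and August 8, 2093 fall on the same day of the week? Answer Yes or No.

From Mar 10, 2093 to Aug 8, 2093 is 151 days.
151 mod 7 = 4, so they are different weekdays.
(Mar 10, 2093 is a Tuesday; Aug 8, 2093 is a Saturday.)

No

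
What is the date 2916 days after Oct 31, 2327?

+366 (one year; includes Feb 29, 2328) → Oct 31, 2328 (2550 left).
+365 (one year) → Oct 31, 2329 (2185 left).
+365 (one year) → Oct 31, 2330 (1820 left).
+365 (one year) → Oct 31, 2331 (1455 left).
+366 (one year; includes Feb 29, 2332) → Oct 31, 2332 (1089 left).
+365 (one year) → Oct 31, 2333 (724 left).
+365 (one year) → Oct 31, 2334 (359 left).
Oct has 31 days: +1 → Nov 1, 2334 (358 left).
Nov has 30 days: +30 → Dec 1, 2334 (328 left).
Dec has 31 days: +31 → Jan 1, 2335 (297 left).
Jan has 31 days: +31 → Feb 1, 2335 (266 left).
Feb has 28 days: +28 → Mar 1, 2335 (238 left).
Mar has 31 days: +31 → Apr 1, 2335 (207 left).
Apr has 30 days: +30 → May 1, 2335 (177 left).
May has 31 days: +31 → Jun 1, 2335 (146 left).
Jun has 30 days: +30 → Jul 1, 2335 (116 left).
Jul has 31 days: +31 → Aug 1, 2335 (85 left).
Aug has 31 days: +31 → Sep 1, 2335 (54 left).
Sep has 30 days: +30 → Oct 1, 2335 (24 left).
+24 → Oct 25, 2335.

October 25, 2335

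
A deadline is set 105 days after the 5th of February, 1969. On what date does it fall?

Feb has 28 days: +24 → Mar 1, 1969 (81 left).
Mar has 31 days: +31 → Apr 1, 1969 (50 left).
Apr has 30 days: +30 → May 1, 1969 (20 left).
+20 → May 21, 1969.

May 21, 1969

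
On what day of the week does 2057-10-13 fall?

January 1, 2057 is a Monday.
Jan 1, 2057 → Feb 1, 2057: 31 days (January has 31).
Feb 1, 2057 → Mar 1, 2057: 28 days (February has 28).
Mar 1, 2057 → Apr 1, 2057: 31 days (March has 31).
Apr 1, 2057 → May 1, 2057: 30 days (April has 30).
May 1, 2057 → Jun 1, 2057: 31 days (May has 31).
Jun 1, 2057 → Jul 1, 2057: 30 days (June has 30).
Jul 1, 2057 → Aug 1, 2057: 31 days (July has 31).
Aug 1, 2057 → Sep 1, 2057: 31 days (August has 31).
Sep 1, 2057 → Oct 1, 2057: 30 days (September has 30).
Oct 1, 2057 → Oct 13, 2057: 12 days.
Total: 285 days.
285 mod 7 = 5, so Monday + 5 = Saturday.

Saturday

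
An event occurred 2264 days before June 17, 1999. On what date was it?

April 5, 1993

−365 (one year) → Jun 17, 1998 (1899 left).
−365 (one year) → Jun 17, 1997 (1534 left).
−365 (one year) → Jun 17, 1996 (1169 left).
−366 (one year; includes Feb 29, 1996) → Jun 17, 1995 (803 left).
−365 (one year) → Jun 17, 1994 (438 left).
−365 (one year) → Jun 17, 1993 (73 left).
−17 → May 31, 1993 (end of May, 31 days; 56 left).
−31 → Apr 30, 1993 (end of Apr, 30 days; 25 left).
−25 → Apr 5, 1993.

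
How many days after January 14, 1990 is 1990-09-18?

Jan 14, 1990 → Feb 14, 1990: 31 days (January has 31).
Feb 14, 1990 → Mar 14, 1990: 28 days (February has 28).
Mar 14, 1990 → Apr 14, 1990: 31 days (March has 31).
Apr 14, 1990 → May 14, 1990: 30 days (April has 30).
May 14, 1990 → Jun 14, 1990: 31 days (May has 31).
Jun 14, 1990 → Jul 14, 1990: 30 days (June has 30).
Jul 14, 1990 → Aug 14, 1990: 31 days (July has 31).
Aug 14, 1990 → Sep 14, 1990: 31 days (August has 31).
Sep 14, 1990 → Sep 18, 1990: 4 days.
Total: 247 days.

247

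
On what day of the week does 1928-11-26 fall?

Doomsday rule: the anchor day for the 1900s is Wednesday. For year 28: 28÷12 = 2 r 4, and 4÷4 = 1, so 2+4+1 = 7.
Wednesday + 7 ≡ Wednesday — that's 1928's doomsday.
In November the doomsday date is Nov 7.
Nov 26 is 19 days after Nov 7; 19 mod 7 = 5, so Wednesday + 5 = Monday.

Monday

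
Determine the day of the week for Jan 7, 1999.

Doomsday rule: the anchor day for the 1900s is Wednesday. For year 99: 99÷12 = 8 r 3, and 3÷4 = 0, so 8+3+0 = 11.
Wednesday + 11 ≡ Sunday — that's 1999's doomsday.
In January the doomsday date is Jan 3 (1999 is not a leap year).
Jan 7 is 4 days after Jan 3; 4 mod 7 = 4, so Sunday + 4 = Thursday.

Thursday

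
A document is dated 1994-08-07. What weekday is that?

January 1, 1994 is a Saturday.
Jan 1, 1994 → Feb 1, 1994: 31 days (January has 31).
Feb 1, 1994 → Mar 1, 1994: 28 days (February has 28).
Mar 1, 1994 → Apr 1, 1994: 31 days (March has 31).
Apr 1, 1994 → May 1, 1994: 30 days (April has 30).
May 1, 1994 → Jun 1, 1994: 31 days (May has 31).
Jun 1, 1994 → Jul 1, 1994: 30 days (June has 30).
Jul 1, 1994 → Aug 1, 1994: 31 days (July has 31).
Aug 1, 1994 → Aug 7, 1994: 6 days.
Total: 218 days.
218 mod 7 = 1, so Saturday + 1 = Sunday.

Sunday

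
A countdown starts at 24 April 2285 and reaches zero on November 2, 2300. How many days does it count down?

5670

Apr 24, 2285 → Apr 24, 2286: 365 days.
Apr 24, 2286 → Apr 24, 2287: 365 days.
Apr 24, 2287 → Apr 24, 2288: 366 days (Feb 29, 2288 is in that span).
Apr 24, 2288 → Apr 24, 2289: 365 days.
Apr 24, 2289 → Apr 24, 2290: 365 days.
Apr 24, 2290 → Apr 24, 2291: 365 days.
Apr 24, 2291 → Apr 24, 2292: 366 days (Feb 29, 2292 is in that span).
Apr 24, 2292 → Apr 24, 2293: 365 days.
Apr 24, 2293 → Apr 24, 2294: 365 days.
Apr 24, 2294 → Apr 24, 2295: 365 days.
Apr 24, 2295 → Apr 24, 2296: 366 days (Feb 29, 2296 is in that span).
Apr 24, 2296 → Apr 24, 2297: 365 days.
Apr 24, 2297 → Apr 24, 2298: 365 days.
Apr 24, 2298 → Apr 24, 2299: 365 days.
Apr 24, 2299 → Apr 24, 2300: 365 days.
Apr 24, 2300 → May 24, 2300: 30 days (April has 30).
May 24, 2300 → Jun 24, 2300: 31 days (May has 31).
Jun 24, 2300 → Jul 24, 2300: 30 days (June has 30).
Jul 24, 2300 → Aug 24, 2300: 31 days (July has 31).
Aug 24, 2300 → Sep 24, 2300: 31 days (August has 31).
Sep 24, 2300 → Oct 24, 2300: 30 days (September has 30).
Oct 24, 2300 → Nov 2, 2300: 9 days.
Total: 5670 days.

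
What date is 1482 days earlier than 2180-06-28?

June 7, 2176

−366 (one year; includes Feb 29, 2180) → Jun 28, 2179 (1116 left).
−365 (one year) → Jun 28, 2178 (751 left).
−365 (one year) → Jun 28, 2177 (386 left).
−28 → May 31, 2177 (end of May, 31 days; 358 left).
−31 → Apr 30, 2177 (end of Apr, 30 days; 327 left).
−30 → Mar 31, 2177 (end of Mar, 31 days; 297 left).
−31 → Feb 28, 2177 (end of Feb, 28 days; 266 left).
−28 → Jan 31, 2177 (end of Jan, 31 days; 238 left).
−31 → Dec 31, 2176 (end of Dec, 31 days; 207 left).
−31 → Nov 30, 2176 (end of Nov, 30 days; 176 left).
−30 → Oct 31, 2176 (end of Oct, 31 days; 146 left).
−31 → Sep 30, 2176 (end of Sep, 30 days; 115 left).
−30 → Aug 31, 2176 (end of Aug, 31 days; 85 left).
−31 → Jul 31, 2176 (end of Jul, 31 days; 54 left).
−31 → Jun 30, 2176 (end of Jun, 30 days; 23 left).
−23 → Jun 7, 2176.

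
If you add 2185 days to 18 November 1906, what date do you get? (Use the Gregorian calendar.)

November 11, 1912

+365 (one year) → Nov 18, 1907 (1820 left).
+366 (one year; includes Feb 29, 1908) → Nov 18, 1908 (1454 left).
+365 (one year) → Nov 18, 1909 (1089 left).
+365 (one year) → Nov 18, 1910 (724 left).
+365 (one year) → Nov 18, 1911 (359 left).
Nov has 30 days: +13 → Dec 1, 1911 (346 left).
Dec has 31 days: +31 → Jan 1, 1912 (315 left).
Jan has 31 days: +31 → Feb 1, 1912 (284 left).
Feb has 29 days: +29 → Mar 1, 1912 (255 left).
Mar has 31 days: +31 → Apr 1, 1912 (224 left).
Apr has 30 days: +30 → May 1, 1912 (194 left).
May has 31 days: +31 → Jun 1, 1912 (163 left).
Jun has 30 days: +30 → Jul 1, 1912 (133 left).
Jul has 31 days: +31 → Aug 1, 1912 (102 left).
Aug has 31 days: +31 → Sep 1, 1912 (71 left).
Sep has 30 days: +30 → Oct 1, 1912 (41 left).
Oct has 31 days: +31 → Nov 1, 1912 (10 left).
+10 → Nov 11, 1912.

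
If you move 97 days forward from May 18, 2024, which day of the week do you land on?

May 18, 2024 is a Saturday.
97 mod 7 = 6, so 97 days after a Saturday is Saturday + 6 = Friday.

Friday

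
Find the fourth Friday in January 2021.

January 22, 2021

January 1, 2021 is a Friday.
The first Friday is therefore January 1 (same day).
The fourth Friday is 1 + 3×7 = January 22.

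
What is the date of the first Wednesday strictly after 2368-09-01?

Sep 1, 2368 is a Sunday.
From Sunday to the next Wednesday is 3 days.
Sep 1, 2368 + 3 = Sep 4, 2368.

September 4, 2368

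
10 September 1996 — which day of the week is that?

Tuesday

Doomsday rule: the anchor day for the 1900s is Wednesday. For year 96: 96÷12 = 8 r 0, and 0÷4 = 0, so 8+0+0 = 8.
Wednesday + 8 ≡ Thursday — that's 1996's doomsday.
In September the doomsday date is Sep 5.
Sep 10 is 5 days after Sep 5; 5 mod 7 = 5, so Thursday + 5 = Tuesday.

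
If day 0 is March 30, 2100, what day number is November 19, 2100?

234

Mar 30, 2100 → Apr 30, 2100: 31 days (March has 31).
Apr 30, 2100 → May 30, 2100: 30 days (April has 30).
May 30, 2100 → Jun 30, 2100: 31 days (May has 31).
Jun 30, 2100 → Jul 30, 2100: 30 days (June has 30).
Jul 30, 2100 → Aug 30, 2100: 31 days (July has 31).
Aug 30, 2100 → Sep 30, 2100: 31 days (August has 31).
Sep 30, 2100 → Oct 30, 2100: 30 days (September has 30).
Oct 30, 2100 → Nov 19, 2100: 20 days.
Total: 234 days.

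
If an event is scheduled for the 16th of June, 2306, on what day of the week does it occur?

Saturday

Doomsday rule: the anchor day for the 2300s is Wednesday. For year 06: 6÷12 = 0 r 6, and 6÷4 = 1, so 0+6+1 = 7.
Wednesday + 7 ≡ Wednesday — that's 2306's doomsday.
In June the doomsday date is Jun 6.
Jun 16 is 10 days after Jun 6; 10 mod 7 = 3, so Wednesday + 3 = Saturday.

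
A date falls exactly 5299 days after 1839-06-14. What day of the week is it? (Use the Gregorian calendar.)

Jun 14, 1839 is a Friday.
5299 mod 7 = 0, so 5299 days after a Friday is Friday + 0 = Friday.

Friday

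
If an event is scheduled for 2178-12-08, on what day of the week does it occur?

Tuesday

Doomsday rule: the anchor day for the 2100s is Sunday. For year 78: 78÷12 = 6 r 6, and 6÷4 = 1, so 6+6+1 = 13.
Sunday + 13 ≡ Saturday — that's 2178's doomsday.
In December the doomsday date is Dec 12.
Dec 8 is 4 days before Dec 12; 4 mod 7 = 4, so Saturday − 4 = Tuesday.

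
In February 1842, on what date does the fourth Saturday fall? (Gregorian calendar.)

February 26, 1842

February 1, 1842 is a Tuesday.
The first Saturday is therefore February 5 (4 days later).
The fourth Saturday is 5 + 3×7 = February 26.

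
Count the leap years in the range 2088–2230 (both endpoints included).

34

Multiples of 4 in [2088,2230]: 36.
Of those, multiples of 100: 2 (not leap unless ÷400).
Multiples of 400: 0.
Leap years = 36 − 2 + 0 = 34.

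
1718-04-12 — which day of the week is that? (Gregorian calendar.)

Tuesday

Doomsday rule: the anchor day for the 1700s is Sunday. For year 18: 18÷12 = 1 r 6, and 6÷4 = 1, so 1+6+1 = 8.
Sunday + 8 ≡ Monday — that's 1718's doomsday.
In April the doomsday date is Apr 4.
Apr 12 is 8 days after Apr 4; 8 mod 7 = 1, so Monday + 1 = Tuesday.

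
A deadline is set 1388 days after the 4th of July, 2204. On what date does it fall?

+365 (one year) → Jul 4, 2205 (1023 left).
+365 (one year) → Jul 4, 2206 (658 left).
+365 (one year) → Jul 4, 2207 (293 left).
Jul has 31 days: +28 → Aug 1, 2207 (265 left).
Aug has 31 days: +31 → Sep 1, 2207 (234 left).
Sep has 30 days: +30 → Oct 1, 2207 (204 left).
Oct has 31 days: +31 → Nov 1, 2207 (173 left).
Nov has 30 days: +30 → Dec 1, 2207 (143 left).
Dec has 31 days: +31 → Jan 1, 2208 (112 left).
Jan has 31 days: +31 → Feb 1, 2208 (81 left).
Feb has 29 days: +29 → Mar 1, 2208 (52 left).
Mar has 31 days: +31 → Apr 1, 2208 (21 left).
+21 → Apr 22, 2208.

April 22, 2208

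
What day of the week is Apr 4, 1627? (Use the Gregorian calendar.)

Sunday

Doomsday rule: the anchor day for the 1600s is Tuesday. For year 27: 27÷12 = 2 r 3, and 3÷4 = 0, so 2+3+0 = 5.
Tuesday + 5 ≡ Sunday — that's 1627's doomsday.
In April the doomsday date is Apr 4.
Apr 4 is the doomsday itself: Sunday.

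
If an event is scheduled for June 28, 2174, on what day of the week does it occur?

Doomsday rule: the anchor day for the 2100s is Sunday. For year 74: 74÷12 = 6 r 2, and 2÷4 = 0, so 6+2+0 = 8.
Sunday + 8 ≡ Monday — that's 2174's doomsday.
In June the doomsday date is Jun 6.
Jun 28 is 22 days after Jun 6; 22 mod 7 = 1, so Monday + 1 = Tuesday.

Tuesday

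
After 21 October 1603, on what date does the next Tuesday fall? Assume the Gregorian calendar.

Oct 21, 1603 is a Tuesday.
From Tuesday to the next Tuesday is 7 days.
Oct 21, 1603 + 7 = Oct 28, 1603.

October 28, 1603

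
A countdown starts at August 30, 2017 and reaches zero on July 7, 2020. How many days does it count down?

1042

Aug 30, 2017 → Aug 30, 2018: 365 days.
Aug 30, 2018 → Aug 30, 2019: 365 days.
Aug 30, 2019 → Sep 30, 2019: 31 days (August has 31).
Sep 30, 2019 → Oct 30, 2019: 30 days (September has 30).
Oct 30, 2019 → Nov 30, 2019: 31 days (October has 31).
Nov 30, 2019 → Dec 30, 2019: 30 days (November has 30).
Dec 30, 2019 → Jan 30, 2020: 31 days (December has 31).
Jan 30, 2020 → Feb 29, 2020: 30 days (January has 31).
Feb 29, 2020 → Mar 29, 2020: 29 days (February has 29).
Mar 29, 2020 → Apr 29, 2020: 31 days (March has 31).
Apr 29, 2020 → May 29, 2020: 30 days (April has 30).
May 29, 2020 → Jun 29, 2020: 31 days (May has 31).
Jun 29, 2020 → Jul 7, 2020: 8 days.
Total: 1042 days.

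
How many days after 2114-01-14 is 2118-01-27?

Jan 14, 2114 → Jan 14, 2115: 365 days.
Jan 14, 2115 → Jan 14, 2116: 365 days.
Jan 14, 2116 → Jan 14, 2117: 366 days (Feb 29, 2116 is in that span).
Jan 14, 2117 → Feb 14, 2117: 31 days (January has 31).
Feb 14, 2117 → Mar 14, 2117: 28 days (February has 28).
Mar 14, 2117 → Apr 14, 2117: 31 days (March has 31).
Apr 14, 2117 → May 14, 2117: 30 days (April has 30).
May 14, 2117 → Jun 14, 2117: 31 days (May has 31).
Jun 14, 2117 → Jul 14, 2117: 30 days (June has 30).
Jul 14, 2117 → Aug 14, 2117: 31 days (July has 31).
Aug 14, 2117 → Sep 14, 2117: 31 days (August has 31).
Sep 14, 2117 → Oct 14, 2117: 30 days (September has 30).
Oct 14, 2117 → Nov 14, 2117: 31 days (October has 31).
Nov 14, 2117 → Dec 14, 2117: 30 days (November has 30).
Dec 14, 2117 → Jan 14, 2118: 31 days (December has 31).
Jan 14, 2118 → Jan 27, 2118: 13 days.
Total: 1474 days.

1474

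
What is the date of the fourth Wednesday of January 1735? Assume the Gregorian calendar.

January 26, 1735

January 1, 1735 is a Saturday.
The first Wednesday is therefore January 5 (4 days later).
The fourth Wednesday is 5 + 3×7 = January 26.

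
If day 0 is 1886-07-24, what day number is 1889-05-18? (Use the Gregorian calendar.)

Jul 24, 1886 → Jul 24, 1887: 365 days.
Jul 24, 1887 → Jul 24, 1888: 366 days (Feb 29, 1888 is in that span).
Jul 24, 1888 → Aug 24, 1888: 31 days (July has 31).
Aug 24, 1888 → Sep 24, 1888: 31 days (August has 31).
Sep 24, 1888 → Oct 24, 1888: 30 days (September has 30).
Oct 24, 1888 → Nov 24, 1888: 31 days (October has 31).
Nov 24, 1888 → Dec 24, 1888: 30 days (November has 30).
Dec 24, 1888 → Jan 24, 1889: 31 days (December has 31).
Jan 24, 1889 → Feb 24, 1889: 31 days (January has 31).
Feb 24, 1889 → Mar 24, 1889: 28 days (February has 28).
Mar 24, 1889 → Apr 24, 1889: 31 days (March has 31).
Apr 24, 1889 → May 18, 1889: 24 days.
Total: 1029 days.

1029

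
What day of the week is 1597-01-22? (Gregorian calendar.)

Wednesday

Doomsday rule: the anchor day for the 1500s is Wednesday. For year 97: 97÷12 = 8 r 1, and 1÷4 = 0, so 8+1+0 = 9.
Wednesday + 9 ≡ Friday — that's 1597's doomsday.
In January the doomsday date is Jan 3 (1597 is not a leap year).
Jan 22 is 19 days after Jan 3; 19 mod 7 = 5, so Friday + 5 = Wednesday.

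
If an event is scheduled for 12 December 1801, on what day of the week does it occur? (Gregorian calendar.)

Saturday

Doomsday rule: the anchor day for the 1800s is Friday. For year 01: 1÷12 = 0 r 1, and 1÷4 = 0, so 0+1+0 = 1.
Friday + 1 ≡ Saturday — that's 1801's doomsday.
In December the doomsday date is Dec 12.
Dec 12 is the doomsday itself: Saturday.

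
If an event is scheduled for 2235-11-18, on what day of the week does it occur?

Wednesday

Doomsday rule: the anchor day for the 2200s is Friday. For year 35: 35÷12 = 2 r 11, and 11÷4 = 2, so 2+11+2 = 15.
Friday + 15 ≡ Saturday — that's 2235's doomsday.
In November the doomsday date is Nov 7.
Nov 18 is 11 days after Nov 7; 11 mod 7 = 4, so Saturday + 4 = Wednesday.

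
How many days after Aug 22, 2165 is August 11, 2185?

7294

Aug 22, 2165 → Aug 22, 2166: 365 days.
Aug 22, 2166 → Aug 22, 2167: 365 days.
Aug 22, 2167 → Aug 22, 2168: 366 days (Feb 29, 2168 is in that span).
Aug 22, 2168 → Aug 22, 2169: 365 days.
Aug 22, 2169 → Aug 22, 2170: 365 days.
Aug 22, 2170 → Aug 22, 2171: 365 days.
Aug 22, 2171 → Aug 22, 2172: 366 days (Feb 29, 2172 is in that span).
Aug 22, 2172 → Aug 22, 2173: 365 days.
Aug 22, 2173 → Aug 22, 2174: 365 days.
Aug 22, 2174 → Aug 22, 2175: 365 days.
Aug 22, 2175 → Aug 22, 2176: 366 days (Feb 29, 2176 is in that span).
Aug 22, 2176 → Aug 22, 2177: 365 days.
Aug 22, 2177 → Aug 22, 2178: 365 days.
Aug 22, 2178 → Aug 22, 2179: 365 days.
Aug 22, 2179 → Aug 22, 2180: 366 days (Feb 29, 2180 is in that span).
Aug 22, 2180 → Aug 22, 2181: 365 days.
Aug 22, 2181 → Aug 22, 2182: 365 days.
Aug 22, 2182 → Aug 22, 2183: 365 days.
Aug 22, 2183 → Aug 22, 2184: 366 days (Feb 29, 2184 is in that span).
Aug 22, 2184 → Sep 22, 2184: 31 days (August has 31).
Sep 22, 2184 → Oct 22, 2184: 30 days (September has 30).
Oct 22, 2184 → Nov 22, 2184: 31 days (October has 31).
Nov 22, 2184 → Dec 22, 2184: 30 days (November has 30).
Dec 22, 2184 → Jan 22, 2185: 31 days (December has 31).
Jan 22, 2185 → Feb 22, 2185: 31 days (January has 31).
Feb 22, 2185 → Mar 22, 2185: 28 days (February has 28).
Mar 22, 2185 → Apr 22, 2185: 31 days (March has 31).
Apr 22, 2185 → May 22, 2185: 30 days (April has 30).
May 22, 2185 → Jun 22, 2185: 31 days (May has 31).
Jun 22, 2185 → Jul 22, 2185: 30 days (June has 30).
Jul 22, 2185 → Aug 11, 2185: 20 days.
Total: 7294 days.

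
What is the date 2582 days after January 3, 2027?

+365 (one year) → Jan 3, 2028 (2217 left).
+366 (one year; includes Feb 29, 2028) → Jan 3, 2029 (1851 left).
+365 (one year) → Jan 3, 2030 (1486 left).
+365 (one year) → Jan 3, 2031 (1121 left).
+365 (one year) → Jan 3, 2032 (756 left).
+366 (one year; includes Feb 29, 2032) → Jan 3, 2033 (390 left).
Jan has 31 days: +29 → Feb 1, 2033 (361 left).
Feb has 28 days: +28 → Mar 1, 2033 (333 left).
Mar has 31 days: +31 → Apr 1, 2033 (302 left).
Apr has 30 days: +30 → May 1, 2033 (272 left).
May has 31 days: +31 → Jun 1, 2033 (241 left).
Jun has 30 days: +30 → Jul 1, 2033 (211 left).
Jul has 31 days: +31 → Aug 1, 2033 (180 left).
Aug has 31 days: +31 → Sep 1, 2033 (149 left).
Sep has 30 days: +30 → Oct 1, 2033 (119 left).
Oct has 31 days: +31 → Nov 1, 2033 (88 left).
Nov has 30 days: +30 → Dec 1, 2033 (58 left).
Dec has 31 days: +31 → Jan 1, 2034 (27 left).
+27 → Jan 28, 2034.

January 28, 2034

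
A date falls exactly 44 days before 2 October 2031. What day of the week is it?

First find the weekday of Oct 2, 2031. Doomsday rule: the anchor day for the 2000s is Tuesday. For year 31: 31÷12 = 2 r 7, and 7÷4 = 1, so 2+7+1 = 10.
Tuesday + 10 ≡ Friday — that's 2031's doomsday.
In October the doomsday date is Oct 10.
Oct 2 is 8 days before Oct 10; 8 mod 7 = 1, so Friday − 1 = Thursday.
44 mod 7 = 2, so 44 days before a Thursday is Thursday − 2 = Tuesday.

Tuesday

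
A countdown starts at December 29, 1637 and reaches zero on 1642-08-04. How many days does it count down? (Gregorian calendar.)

1679

Dec 29, 1637 → Dec 29, 1638: 365 days.
Dec 29, 1638 → Dec 29, 1639: 365 days.
Dec 29, 1639 → Dec 29, 1640: 366 days (Feb 29, 1640 is in that span).
Dec 29, 1640 → Dec 29, 1641: 365 days.
Dec 29, 1641 → Jan 29, 1642: 31 days (December has 31).
Jan 29, 1642 → Feb 28, 1642: 30 days (January has 31).
Feb 28, 1642 → Mar 28, 1642: 28 days (February has 28).
Mar 28, 1642 → Apr 28, 1642: 31 days (March has 31).
Apr 28, 1642 → May 28, 1642: 30 days (April has 30).
May 28, 1642 → Jun 28, 1642: 31 days (May has 31).
Jun 28, 1642 → Jul 28, 1642: 30 days (June has 30).
Jul 28, 1642 → Aug 4, 1642: 7 days.
Total: 1679 days.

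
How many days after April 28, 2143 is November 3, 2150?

Apr 28, 2143 → Apr 28, 2144: 366 days (Feb 29, 2144 is in that span).
Apr 28, 2144 → Apr 28, 2145: 365 days.
Apr 28, 2145 → Apr 28, 2146: 365 days.
Apr 28, 2146 → Apr 28, 2147: 365 days.
Apr 28, 2147 → Apr 28, 2148: 366 days (Feb 29, 2148 is in that span).
Apr 28, 2148 → Apr 28, 2149: 365 days.
Apr 28, 2149 → Apr 28, 2150: 365 days.
Apr 28, 2150 → May 28, 2150: 30 days (April has 30).
May 28, 2150 → Jun 28, 2150: 31 days (May has 31).
Jun 28, 2150 → Jul 28, 2150: 30 days (June has 30).
Jul 28, 2150 → Aug 28, 2150: 31 days (July has 31).
Aug 28, 2150 → Sep 28, 2150: 31 days (August has 31).
Sep 28, 2150 → Oct 28, 2150: 30 days (September has 30).
Oct 28, 2150 → Nov 3, 2150: 6 days.
Total: 2746 days.

2746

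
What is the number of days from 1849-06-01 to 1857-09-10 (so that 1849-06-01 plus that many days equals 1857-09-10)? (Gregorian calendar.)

Jun 1, 1849 → Jun 1, 1850: 365 days.
Jun 1, 1850 → Jun 1, 1851: 365 days.
Jun 1, 1851 → Jun 1, 1852: 366 days (Feb 29, 1852 is in that span).
Jun 1, 1852 → Jun 1, 1853: 365 days.
Jun 1, 1853 → Jun 1, 1854: 365 days.
Jun 1, 1854 → Jun 1, 1855: 365 days.
Jun 1, 1855 → Jun 1, 1856: 366 days (Feb 29, 1856 is in that span).
Jun 1, 1856 → Jun 1, 1857: 365 days.
Jun 1, 1857 → Jul 1, 1857: 30 days (June has 30).
Jul 1, 1857 → Aug 1, 1857: 31 days (July has 31).
Aug 1, 1857 → Sep 1, 1857: 31 days (August has 31).
Sep 1, 1857 → Sep 10, 1857: 9 days.
Total: 3023 days.

3023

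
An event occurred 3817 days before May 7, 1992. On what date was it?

−366 (one year; includes Feb 29, 1992) → May 7, 1991 (3451 left).
−365 (one year) → May 7, 1990 (3086 left).
−365 (one year) → May 7, 1989 (2721 left).
−365 (one year) → May 7, 1988 (2356 left).
−366 (one year; includes Feb 29, 1988) → May 7, 1987 (1990 left).
−365 (one year) → May 7, 1986 (1625 left).
−365 (one year) → May 7, 1985 (1260 left).
−365 (one year) → May 7, 1984 (895 left).
−366 (one year; includes Feb 29, 1984) → May 7, 1983 (529 left).
−365 (one year) → May 7, 1982 (164 left).
−7 → Apr 30, 1982 (end of Apr, 30 days; 157 left).
−30 → Mar 31, 1982 (end of Mar, 31 days; 127 left).
−31 → Feb 28, 1982 (end of Feb, 28 days; 96 left).
−28 → Jan 31, 1982 (end of Jan, 31 days; 68 left).
−31 → Dec 31, 1981 (end of Dec, 31 days; 37 left).
−31 → Nov 30, 1981 (end of Nov, 30 days; 6 left).
−6 → Nov 24, 1981.

November 24, 1981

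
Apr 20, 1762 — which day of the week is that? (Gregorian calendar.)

Doomsday rule: the anchor day for the 1700s is Sunday. For year 62: 62÷12 = 5 r 2, and 2÷4 = 0, so 5+2+0 = 7.
Sunday + 7 ≡ Sunday — that's 1762's doomsday.
In April the doomsday date is Apr 4.
Apr 20 is 16 days after Apr 4; 16 mod 7 = 2, so Sunday + 2 = Tuesday.

Tuesday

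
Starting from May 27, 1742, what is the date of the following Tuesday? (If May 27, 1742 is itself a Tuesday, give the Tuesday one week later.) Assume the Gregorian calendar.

May 29, 1742

May 27, 1742 is a Sunday.
From Sunday to the next Tuesday is 2 days.
May 27, 1742 + 2 = May 29, 1742.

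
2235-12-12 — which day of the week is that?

Doomsday rule: the anchor day for the 2200s is Friday. For year 35: 35÷12 = 2 r 11, and 11÷4 = 2, so 2+11+2 = 15.
Friday + 15 ≡ Saturday — that's 2235's doomsday.
In December the doomsday date is Dec 12.
Dec 12 is the doomsday itself: Saturday.

Saturday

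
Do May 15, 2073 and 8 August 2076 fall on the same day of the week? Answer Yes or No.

From May 15, 2073 to Aug 8, 2076 is 1181 days.
1181 mod 7 = 5, so they are different weekdays.
(May 15, 2073 is a Monday; Aug 8, 2076 is a Saturday.)

No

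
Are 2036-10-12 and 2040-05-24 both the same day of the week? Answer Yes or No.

From Oct 12, 2036 to May 24, 2040 is 1320 days.
1320 mod 7 = 4, so they are different weekdays.
(Oct 12, 2036 is a Sunday; May 24, 2040 is a Thursday.)

No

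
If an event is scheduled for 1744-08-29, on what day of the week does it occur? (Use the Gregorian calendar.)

Saturday

Doomsday rule: the anchor day for the 1700s is Sunday. For year 44: 44÷12 = 3 r 8, and 8÷4 = 2, so 3+8+2 = 13.
Sunday + 13 ≡ Saturday — that's 1744's doomsday.
In August the doomsday date is Aug 8.
Aug 29 is 21 days after Aug 8; 21 mod 7 = 0, so Saturday + 0 = Saturday.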